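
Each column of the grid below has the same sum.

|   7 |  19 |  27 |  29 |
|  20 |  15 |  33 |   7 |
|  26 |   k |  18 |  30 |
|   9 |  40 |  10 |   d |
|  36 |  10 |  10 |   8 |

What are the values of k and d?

Column 1 sums to 98 and so does column 3; that's the common total.
In column 2 the known cells total 84, leaving 98 − 84 = 14.
In column 4 the known cells total 74, leaving 98 − 74 = 24.

k = 14, d = 24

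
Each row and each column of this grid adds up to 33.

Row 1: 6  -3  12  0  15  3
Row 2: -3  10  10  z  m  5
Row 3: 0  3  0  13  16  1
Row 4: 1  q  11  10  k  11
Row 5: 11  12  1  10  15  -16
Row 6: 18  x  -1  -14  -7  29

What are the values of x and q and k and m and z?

x = 8, q = 3, k = -3, m = -3, z = 14

The known cells in row 6 total 25, leaving 33 − 25 = 8 for the blank.
The known cells in column 2 total 30, leaving 33 − 30 = 3 for the blank.
The known cells in row 4 total 36, leaving 33 − 36 = -3 for the blank.
The known cells in column 5 total 36, leaving 33 − 36 = -3 for the blank.
The known cells in row 2 total 19, leaving 33 − 19 = 14 for the blank.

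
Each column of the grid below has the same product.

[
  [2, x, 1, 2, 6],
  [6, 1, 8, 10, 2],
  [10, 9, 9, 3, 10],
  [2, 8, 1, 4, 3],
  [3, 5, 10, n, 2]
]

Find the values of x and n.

x = 2, n = 3

Columns 3 and 5 each multiply to 720, so every column has product 720.
Column 2: 1×9×8×5 = 360, so the missing entry is 720 ÷ 360 = 2.
Column 4: 2×10×3×4 = 240, so the missing entry is 720 ÷ 240 = 3.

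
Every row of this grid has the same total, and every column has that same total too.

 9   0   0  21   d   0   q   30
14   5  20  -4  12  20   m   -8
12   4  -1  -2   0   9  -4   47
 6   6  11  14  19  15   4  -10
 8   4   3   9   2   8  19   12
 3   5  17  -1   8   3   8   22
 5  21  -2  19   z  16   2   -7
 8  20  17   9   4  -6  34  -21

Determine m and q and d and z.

Rows 3 and 4 both sum to 65, so that's the common total.
The known cells in row 2 total 59, leaving 65 − 59 = 6 for the blank.
The known cells in row 7 total 54, leaving 65 − 54 = 11 for the blank.
The known cells in column 5 total 56, leaving 65 − 56 = 9 for the blank.
The known cells in row 1 total 69, leaving 65 − 69 = -4 for the blank.

m = 6, q = -4, d = 9, z = 11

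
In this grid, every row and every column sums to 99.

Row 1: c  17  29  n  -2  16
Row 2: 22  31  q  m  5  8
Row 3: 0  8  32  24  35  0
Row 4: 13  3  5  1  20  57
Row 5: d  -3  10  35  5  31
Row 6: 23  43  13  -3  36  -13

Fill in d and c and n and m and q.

Column 3: 29 + 32 + 5 + 10 + 13 = 89, so its missing entry is 99 − 89 = 10.
Row 5: -3 + 10 + 35 + 5 + 31 = 78, so its missing entry is 99 − 78 = 21.
Column 1: 22 + 0 + 13 + 21 + 23 = 79, so its missing entry is 99 − 79 = 20.
Row 1: 20 + 17 + 29 − 2 + 16 = 80, so its missing entry is 99 − 80 = 19.
Row 2: 22 + 31 + 10 + 5 + 8 = 76, so its missing entry is 99 − 76 = 23.

d = 21, c = 20, n = 19, m = 23, q = 10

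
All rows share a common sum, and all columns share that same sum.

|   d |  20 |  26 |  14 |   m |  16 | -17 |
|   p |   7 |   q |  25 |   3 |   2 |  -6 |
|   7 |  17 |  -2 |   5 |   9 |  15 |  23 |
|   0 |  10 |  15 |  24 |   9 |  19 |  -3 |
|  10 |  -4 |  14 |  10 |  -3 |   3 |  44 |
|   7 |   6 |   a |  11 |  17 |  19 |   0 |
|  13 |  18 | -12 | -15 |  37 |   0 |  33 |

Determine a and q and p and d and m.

Rows 3 and 4 both sum to 74, so that's the common total.
Column 5: 3 + 9 + 9 − 3 + 17 + 37 = 72, so its missing entry is 74 − 72 = 2.
Row 1: 20 + 26 + 14 + 2 + 16 − 17 = 61, so its missing entry is 74 − 61 = 13.
Column 1: 13 + 7 + 0 + 10 + 7 + 13 = 50, so its missing entry is 74 − 50 = 24.
Row 2: 24 + 7 + 25 + 3 + 2 − 6 = 55, so its missing entry is 74 − 55 = 19.
Row 6: 7 + 6 + 11 + 17 + 19 + 0 = 60, so its missing entry is 74 − 60 = 14.

a = 14, q = 19, p = 24, d = 13, m = 2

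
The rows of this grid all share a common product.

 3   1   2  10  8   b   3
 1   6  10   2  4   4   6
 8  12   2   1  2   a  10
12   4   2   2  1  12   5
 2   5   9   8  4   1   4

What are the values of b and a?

Rows 2 and 5 each multiply to 11520, so every row has product 11520.
Row 1: 3×1×2×10×8×3 = 1440, so the missing entry is 11520 ÷ 1440 = 8.
Row 3: 8×12×2×1×2×10 = 3840, so the missing entry is 11520 ÷ 3840 = 3.

b = 8, a = 3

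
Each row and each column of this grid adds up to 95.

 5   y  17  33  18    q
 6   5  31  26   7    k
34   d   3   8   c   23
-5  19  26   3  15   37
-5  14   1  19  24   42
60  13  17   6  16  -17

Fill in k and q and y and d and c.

k = 20, q = -10, y = 32, d = 12, c = 15

Column 5: 18 + 7 + 15 + 24 + 16 = 80, so its missing entry is 95 − 80 = 15.
Row 3: 34 + 3 + 8 + 15 + 23 = 83, so its missing entry is 95 − 83 = 12.
Column 2: 5 + 12 + 19 + 14 + 13 = 63, so its missing entry is 95 − 63 = 32.
Row 2: 6 + 5 + 31 + 26 + 7 = 75, so its missing entry is 95 − 75 = 20.
Row 1: 5 + 32 + 17 + 33 + 18 = 105, so its missing entry is 95 − 105 = -10.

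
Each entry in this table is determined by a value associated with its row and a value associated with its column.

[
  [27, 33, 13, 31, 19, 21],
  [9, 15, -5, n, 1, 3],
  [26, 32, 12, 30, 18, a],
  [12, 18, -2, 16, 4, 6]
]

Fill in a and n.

The difference between any two rows is the same in every column — this is an addition table with the headers hidden.
Row 3 minus row 1 is 12 − 13 = -1, so its entry in column 6 is 21 + (-1) = 20.
Row 2 minus row 1 is -5 − 13 = -18, so its entry in column 4 is 31 + (-18) = 13.

a = 20, n = 13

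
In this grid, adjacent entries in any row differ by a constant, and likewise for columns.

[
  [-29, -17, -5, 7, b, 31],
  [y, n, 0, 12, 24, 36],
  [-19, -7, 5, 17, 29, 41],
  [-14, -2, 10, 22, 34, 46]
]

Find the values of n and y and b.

n = -12, y = -24, b = 19

Along each row the entries change by 12 per step; down each column they change by 5.
Row 2: from 0 at column 3, stepping by 12 to column 2 gives -12.
Row 2: from 0 at column 3, stepping by 12 to column 1 gives -24.
Row 1: from -29 at column 1, stepping by 12 to column 5 gives 19.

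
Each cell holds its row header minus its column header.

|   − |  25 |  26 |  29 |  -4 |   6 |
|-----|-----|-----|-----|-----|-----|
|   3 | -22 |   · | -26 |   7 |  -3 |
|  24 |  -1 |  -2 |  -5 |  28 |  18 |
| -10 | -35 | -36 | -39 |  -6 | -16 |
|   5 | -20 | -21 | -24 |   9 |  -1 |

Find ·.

3 − 26 = -23.

-23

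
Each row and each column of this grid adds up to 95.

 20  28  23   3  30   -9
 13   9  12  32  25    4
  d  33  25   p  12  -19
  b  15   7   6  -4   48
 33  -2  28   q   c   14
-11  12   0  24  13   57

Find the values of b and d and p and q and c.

Column 5 has 30 + 25 + 12 − 4 + 13 = 76; the blank must be 95 − 76 = 19.
Row 5 has 33 − 2 + 28 + 19 + 14 = 92; the blank must be 95 − 92 = 3.
Row 4 has 15 + 7 + 6 − 4 + 48 = 72; the blank must be 95 − 72 = 23.
Column 1 has 20 + 13 + 23 + 33 − 11 = 78; the blank must be 95 − 78 = 17.
Row 3 has 17 + 33 + 25 + 12 − 19 = 68; the blank must be 95 − 68 = 27.

b = 23, d = 17, p = 27, q = 3, c = 19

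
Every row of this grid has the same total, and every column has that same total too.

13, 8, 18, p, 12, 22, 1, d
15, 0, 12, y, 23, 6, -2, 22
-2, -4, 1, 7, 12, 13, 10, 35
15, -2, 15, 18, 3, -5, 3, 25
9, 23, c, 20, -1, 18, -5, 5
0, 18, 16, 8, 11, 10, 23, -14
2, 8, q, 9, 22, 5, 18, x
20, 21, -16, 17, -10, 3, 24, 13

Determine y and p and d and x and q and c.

Rows 3 and 4 both sum to 72, so that's the common total.
Row 5 has 9 + 23 + 20 − 1 + 18 − 5 + 5 = 69; the blank must be 72 − 69 = 3.
Column 3 has 18 + 12 + 1 + 15 + 3 + 16 − 16 = 49; the blank must be 72 − 49 = 23.
Row 7 has 2 + 8 + 23 + 9 + 22 + 5 + 18 = 87; the blank must be 72 − 87 = -15.
Column 8 has 22 + 35 + 25 + 5 − 14 − 15 + 13 = 71; the blank must be 72 − 71 = 1.
Row 1 has 13 + 8 + 18 + 12 + 22 + 1 + 1 = 75; the blank must be 72 − 75 = -3.
Row 2 has 15 + 0 + 12 + 23 + 6 − 2 + 22 = 76; the blank must be 72 − 76 = -4.

y = -4, p = -3, d = 1, x = -15, q = 23, c = 3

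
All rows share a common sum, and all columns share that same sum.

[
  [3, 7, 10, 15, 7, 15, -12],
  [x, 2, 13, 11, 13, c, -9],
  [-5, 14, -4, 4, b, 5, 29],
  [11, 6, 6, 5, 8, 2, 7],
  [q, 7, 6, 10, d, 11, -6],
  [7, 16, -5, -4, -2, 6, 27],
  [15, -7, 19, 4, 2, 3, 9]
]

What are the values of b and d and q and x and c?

Rows 1 and 4 both sum to 45, so that's the common total.
Row 3 has -5 + 14 − 4 + 4 + 5 + 29 = 43; the blank must be 45 − 43 = 2.
Column 5 has 7 + 13 + 2 + 8 − 2 + 2 = 30; the blank must be 45 − 30 = 15.
Row 5 has 7 + 6 + 10 + 15 + 11 − 6 = 43; the blank must be 45 − 43 = 2.
Column 6 has 15 + 5 + 2 + 11 + 6 + 3 = 42; the blank must be 45 − 42 = 3.
Row 2 has 2 + 13 + 11 + 13 + 3 − 9 = 33; the blank must be 45 − 33 = 12.

b = 2, d = 15, q = 2, x = 12, c = 3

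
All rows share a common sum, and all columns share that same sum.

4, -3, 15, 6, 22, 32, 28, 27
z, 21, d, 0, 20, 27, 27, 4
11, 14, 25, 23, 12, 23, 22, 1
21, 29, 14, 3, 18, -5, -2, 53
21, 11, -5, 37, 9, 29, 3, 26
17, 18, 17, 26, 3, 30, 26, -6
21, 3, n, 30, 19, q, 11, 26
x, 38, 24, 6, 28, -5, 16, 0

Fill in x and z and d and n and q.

x = 24, z = 12, d = 20, n = 21, q = 0

Rows 1 and 3 both sum to 131, so that's the common total.
Column 6 has 32 + 27 + 23 − 5 + 29 + 30 − 5 = 131; the blank must be 131 − 131 = 0.
Row 7 has 21 + 3 + 30 + 19 + 0 + 11 + 26 = 110; the blank must be 131 − 110 = 21.
Column 3 has 15 + 25 + 14 − 5 + 17 + 21 + 24 = 111; the blank must be 131 − 111 = 20.
Row 8 has 38 + 24 + 6 + 28 − 5 + 16 + 0 = 107; the blank must be 131 − 107 = 24.
Row 2 has 21 + 20 + 0 + 20 + 27 + 27 + 4 = 119; the blank must be 131 − 119 = 12.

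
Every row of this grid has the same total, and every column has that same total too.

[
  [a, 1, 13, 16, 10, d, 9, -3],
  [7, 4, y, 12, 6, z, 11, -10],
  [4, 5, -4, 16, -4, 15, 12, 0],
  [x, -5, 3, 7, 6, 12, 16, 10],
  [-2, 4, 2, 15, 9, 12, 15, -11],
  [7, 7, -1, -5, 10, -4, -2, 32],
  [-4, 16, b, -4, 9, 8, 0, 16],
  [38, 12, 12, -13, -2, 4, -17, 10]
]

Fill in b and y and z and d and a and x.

b = 3, y = 16, z = -2, d = -1, a = -1, x = -5

Rows 3 and 5 both sum to 44, so that's the common total.
Row 7 has -4 + 16 − 4 + 9 + 8 + 0 + 16 = 41; the blank must be 44 − 41 = 3.
Column 3 has 13 − 4 + 3 + 2 − 1 + 3 + 12 = 28; the blank must be 44 − 28 = 16.
Row 2 has 7 + 4 + 16 + 12 + 6 + 11 − 10 = 46; the blank must be 44 − 46 = -2.
Row 4 has -5 + 3 + 7 + 6 + 12 + 16 + 10 = 49; the blank must be 44 − 49 = -5.
Column 1 has 7 + 4 − 5 − 2 + 7 − 4 + 38 = 45; the blank must be 44 − 45 = -1.
Row 1 has -1 + 1 + 13 + 16 + 10 + 9 − 3 = 45; the blank must be 44 − 45 = -1.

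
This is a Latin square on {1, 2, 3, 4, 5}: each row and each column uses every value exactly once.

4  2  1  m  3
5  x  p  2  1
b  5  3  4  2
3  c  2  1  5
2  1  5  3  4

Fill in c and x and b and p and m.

At (row 2, col 3): column 3 already has {1, 2, 3, 5}, so the value is 4.
For row 4, column 2: row 4 already has {1, 2, 3, 5}; that leaves 4.
At (row 2, col 2): row 2 already has {1, 2, 4, 5}, so the value is 3.
Cell (1,4): row 1 already has {1, 2, 3, 4} → 5.
Cell (3,1): row 3 already has {2, 3, 4, 5} → 1.

c = 4, x = 3, b = 1, p = 4, m = 5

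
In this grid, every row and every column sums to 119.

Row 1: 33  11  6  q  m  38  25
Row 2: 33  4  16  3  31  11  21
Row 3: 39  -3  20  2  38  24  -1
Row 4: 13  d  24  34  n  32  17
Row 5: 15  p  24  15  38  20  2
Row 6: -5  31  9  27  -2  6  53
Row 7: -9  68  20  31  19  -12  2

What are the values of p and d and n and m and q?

p = 5, d = 3, n = -4, m = -1, q = 7

Column 4: 3 + 2 + 34 + 15 + 27 + 31 = 112, so its missing entry is 119 − 112 = 7.
Row 1: 33 + 11 + 6 + 7 + 38 + 25 = 120, so its missing entry is 119 − 120 = -1.
Column 5: -1 + 31 + 38 + 38 − 2 + 19 = 123, so its missing entry is 119 − 123 = -4.
Row 4: 13 + 24 + 34 − 4 + 32 + 17 = 116, so its missing entry is 119 − 116 = 3.
Row 5: 15 + 24 + 15 + 38 + 20 + 2 = 114, so its missing entry is 119 − 114 = 5.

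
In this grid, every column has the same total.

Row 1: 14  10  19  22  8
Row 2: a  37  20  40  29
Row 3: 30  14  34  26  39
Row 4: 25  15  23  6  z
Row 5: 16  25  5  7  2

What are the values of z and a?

z = 23, a = 16

The complete columns each total 101.
Column 5 is missing 101 − 78 = 23 (since 8 + 29 + 39 + 2 = 78).
Column 1 is missing 101 − 85 = 16 (since 14 + 30 + 25 + 16 = 85).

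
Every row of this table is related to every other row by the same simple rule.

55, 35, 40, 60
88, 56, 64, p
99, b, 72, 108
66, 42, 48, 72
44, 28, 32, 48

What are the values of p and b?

p = 96, b = 63

Each row is a constant multiple of every other row — this is a multiplication table with the headers hidden.
Row 2 is 64/40 = 8/5 times row 1, so its entry in column 4 is 60 × 8/5 = 96.
Row 3 is 72/40 = 9/5 times row 1, so its entry in column 2 is 35 × 9/5 = 63.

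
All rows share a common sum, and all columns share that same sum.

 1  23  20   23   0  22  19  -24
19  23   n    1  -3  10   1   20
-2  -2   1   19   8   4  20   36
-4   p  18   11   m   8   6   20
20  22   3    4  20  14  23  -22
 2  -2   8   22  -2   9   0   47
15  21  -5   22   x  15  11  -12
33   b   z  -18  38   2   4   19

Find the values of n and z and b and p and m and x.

Rows 1 and 3 both sum to 84, so that's the common total.
Row 2: 19 + 23 + 1 − 3 + 10 + 1 + 20 = 71, so its missing entry is 84 − 71 = 13.
Row 7: 15 + 21 − 5 + 22 + 15 + 11 − 12 = 67, so its missing entry is 84 − 67 = 17.
Column 5: 0 − 3 + 8 + 20 − 2 + 17 + 38 = 78, so its missing entry is 84 − 78 = 6.
Row 4: -4 + 18 + 11 + 6 + 8 + 6 + 20 = 65, so its missing entry is 84 − 65 = 19.
Column 2: 23 + 23 − 2 + 19 + 22 − 2 + 21 = 104, so its missing entry is 84 − 104 = -20.
Row 8: 33 − 20 − 18 + 38 + 2 + 4 + 19 = 58, so its missing entry is 84 − 58 = 26.

n = 13, z = 26, b = -20, p = 19, m = 6, x = 17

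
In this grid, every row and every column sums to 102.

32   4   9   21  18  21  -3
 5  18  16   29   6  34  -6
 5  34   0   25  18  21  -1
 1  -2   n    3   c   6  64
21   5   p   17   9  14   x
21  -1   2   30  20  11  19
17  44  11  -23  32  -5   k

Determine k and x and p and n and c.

Column 5: 18 + 6 + 18 + 9 + 20 + 32 = 103, so its missing entry is 102 − 103 = -1.
Row 7: 17 + 44 + 11 − 23 + 32 − 5 = 76, so its missing entry is 102 − 76 = 26.
Column 7: -3 − 6 − 1 + 64 + 19 + 26 = 99, so its missing entry is 102 − 99 = 3.
Row 5: 21 + 5 + 17 + 9 + 14 + 3 = 69, so its missing entry is 102 − 69 = 33.
Row 4: 1 − 2 + 3 − 1 + 6 + 64 = 71, so its missing entry is 102 − 71 = 31.

k = 26, x = 3, p = 33, n = 31, c = -1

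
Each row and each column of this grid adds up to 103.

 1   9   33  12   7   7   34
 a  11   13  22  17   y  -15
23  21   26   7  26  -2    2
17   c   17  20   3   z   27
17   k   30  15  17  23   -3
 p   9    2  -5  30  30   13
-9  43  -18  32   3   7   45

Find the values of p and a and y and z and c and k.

The known cells in row 6 total 79, leaving 103 − 79 = 24 for the blank.
The known cells in column 1 total 73, leaving 103 − 73 = 30 for the blank.
The known cells in row 2 total 78, leaving 103 − 78 = 25 for the blank.
The known cells in row 5 total 99, leaving 103 − 99 = 4 for the blank.
The known cells in column 2 total 97, leaving 103 − 97 = 6 for the blank.
The known cells in row 4 total 90, leaving 103 − 90 = 13 for the blank.

p = 24, a = 30, y = 25, z = 13, c = 6, k = 4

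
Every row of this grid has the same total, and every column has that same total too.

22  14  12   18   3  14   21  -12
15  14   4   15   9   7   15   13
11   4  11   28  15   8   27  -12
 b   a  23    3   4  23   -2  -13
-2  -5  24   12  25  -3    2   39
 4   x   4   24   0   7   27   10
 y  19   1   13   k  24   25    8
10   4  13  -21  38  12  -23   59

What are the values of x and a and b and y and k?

Rows 1 and 2 both sum to 92, so that's the common total.
The known cells in column 5 total 94, leaving 92 − 94 = -2 for the blank.
The known cells in row 6 total 76, leaving 92 − 76 = 16 for the blank.
The known cells in column 2 total 66, leaving 92 − 66 = 26 for the blank.
The known cells in row 4 total 64, leaving 92 − 64 = 28 for the blank.
The known cells in row 7 total 88, leaving 92 − 88 = 4 for the blank.

x = 16, a = 26, b = 28, y = 4, k = -2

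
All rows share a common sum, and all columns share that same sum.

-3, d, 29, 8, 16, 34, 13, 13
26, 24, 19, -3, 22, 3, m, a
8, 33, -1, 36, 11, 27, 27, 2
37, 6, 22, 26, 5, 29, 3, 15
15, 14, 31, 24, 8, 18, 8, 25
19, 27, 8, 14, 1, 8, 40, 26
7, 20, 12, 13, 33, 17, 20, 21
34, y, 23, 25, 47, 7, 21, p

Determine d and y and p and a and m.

d = 33, y = -14, p = 0, a = 41, m = 11

Rows 3 and 4 both sum to 143, so that's the common total.
The known cells in row 1 total 110, leaving 143 − 110 = 33 for the blank.
The known cells in column 2 total 157, leaving 143 − 157 = -14 for the blank.
The known cells in row 8 total 143, leaving 143 − 143 = 0 for the blank.
The known cells in column 8 total 102, leaving 143 − 102 = 41 for the blank.
The known cells in row 2 total 132, leaving 143 − 132 = 11 for the blank.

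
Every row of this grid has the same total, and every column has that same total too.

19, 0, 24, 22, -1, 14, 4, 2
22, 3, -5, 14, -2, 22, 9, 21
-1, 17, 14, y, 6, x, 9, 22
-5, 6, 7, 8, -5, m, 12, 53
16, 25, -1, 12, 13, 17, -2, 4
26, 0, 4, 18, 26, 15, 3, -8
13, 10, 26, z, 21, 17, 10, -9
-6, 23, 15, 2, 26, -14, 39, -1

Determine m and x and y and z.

m = 8, x = 5, y = 12, z = -4

Rows 1 and 2 both sum to 84, so that's the common total.
Row 4 has -5 + 6 + 7 + 8 − 5 + 12 + 53 = 76; the blank must be 84 − 76 = 8.
Column 6 has 14 + 22 + 8 + 17 + 15 + 17 − 14 = 79; the blank must be 84 − 79 = 5.
Row 3 has -1 + 17 + 14 + 6 + 5 + 9 + 22 = 72; the blank must be 84 − 72 = 12.
Row 7 has 13 + 10 + 26 + 21 + 17 + 10 − 9 = 88; the blank must be 84 − 88 = -4.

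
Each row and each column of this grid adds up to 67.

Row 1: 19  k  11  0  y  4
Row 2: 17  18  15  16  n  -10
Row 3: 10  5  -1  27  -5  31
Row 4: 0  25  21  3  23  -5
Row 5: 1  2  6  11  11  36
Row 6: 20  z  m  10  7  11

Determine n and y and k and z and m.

The known cells in row 2 total 56, leaving 67 − 56 = 11 for the blank.
The known cells in column 5 total 47, leaving 67 − 47 = 20 for the blank.
The known cells in row 1 total 54, leaving 67 − 54 = 13 for the blank.
The known cells in column 2 total 63, leaving 67 − 63 = 4 for the blank.
The known cells in row 6 total 52, leaving 67 − 52 = 15 for the blank.

n = 11, y = 20, k = 13, z = 4, m = 15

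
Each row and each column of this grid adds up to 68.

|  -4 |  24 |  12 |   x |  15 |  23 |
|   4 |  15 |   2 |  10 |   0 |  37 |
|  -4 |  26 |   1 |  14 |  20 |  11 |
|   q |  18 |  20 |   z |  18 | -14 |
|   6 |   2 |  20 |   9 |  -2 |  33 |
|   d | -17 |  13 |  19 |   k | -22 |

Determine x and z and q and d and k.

x = -2, z = 18, q = 8, d = 58, k = 17

The known cells in column 5 total 51, leaving 68 − 51 = 17 for the blank.
The known cells in row 1 total 70, leaving 68 − 70 = -2 for the blank.
The known cells in column 4 total 50, leaving 68 − 50 = 18 for the blank.
The known cells in row 4 total 60, leaving 68 − 60 = 8 for the blank.
The known cells in row 6 total 10, leaving 68 − 10 = 58 for the blank.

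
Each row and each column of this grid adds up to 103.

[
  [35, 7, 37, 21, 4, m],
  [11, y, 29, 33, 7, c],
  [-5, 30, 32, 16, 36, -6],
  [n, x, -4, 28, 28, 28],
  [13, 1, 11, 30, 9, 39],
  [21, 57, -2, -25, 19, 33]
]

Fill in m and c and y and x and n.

m = -1, c = 10, y = 13, x = -5, n = 28

Column 1 has 35 + 11 − 5 + 13 + 21 = 75; the blank must be 103 − 75 = 28.
Row 4 has 28 − 4 + 28 + 28 + 28 = 108; the blank must be 103 − 108 = -5.
Column 2 has 7 + 30 − 5 + 1 + 57 = 90; the blank must be 103 − 90 = 13.
Row 2 has 11 + 13 + 29 + 33 + 7 = 93; the blank must be 103 − 93 = 10.
Row 1 has 35 + 7 + 37 + 21 + 4 = 104; the blank must be 103 − 104 = -1.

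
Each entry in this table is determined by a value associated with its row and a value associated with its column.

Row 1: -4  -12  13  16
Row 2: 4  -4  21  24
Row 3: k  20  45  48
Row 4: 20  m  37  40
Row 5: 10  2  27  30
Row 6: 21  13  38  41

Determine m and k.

m = 12, k = 28

The difference between any two rows is the same in every column — this is an addition table with the headers hidden.
Row 4 minus row 1 is 37 − 13 = 24, so its entry in column 2 is -12 + 24 = 12.
Row 3 minus row 1 is 45 − 13 = 32, so its entry in column 1 is -4 + 32 = 28.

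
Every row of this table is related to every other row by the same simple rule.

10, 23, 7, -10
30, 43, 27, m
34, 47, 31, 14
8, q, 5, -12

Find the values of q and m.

The difference between any two rows is the same in every column — this is an addition table with the headers hidden.
Row 4 minus row 1 is 5 − 7 = -2, so its entry in column 2 is 23 + (-2) = 21.
Row 2 minus row 1 is 27 − 7 = 20, so its entry in column 4 is -10 + 20 = 10.

q = 21, m = 10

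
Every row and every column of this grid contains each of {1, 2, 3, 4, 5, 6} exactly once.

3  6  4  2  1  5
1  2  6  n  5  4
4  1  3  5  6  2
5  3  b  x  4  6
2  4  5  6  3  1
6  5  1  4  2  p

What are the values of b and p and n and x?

b = 2, p = 3, n = 3, x = 1

Cell (4,3): column 3 already has {1, 3, 4, 5, 6} → 2.
Cell (4,4): row 4 already has {2, 3, 4, 5, 6} → 1.
For row 2, column 4: row 2 already has {1, 2, 4, 5, 6}; that leaves 3.
Cell (6,6): row 6 already has {1, 2, 4, 5, 6} → 3.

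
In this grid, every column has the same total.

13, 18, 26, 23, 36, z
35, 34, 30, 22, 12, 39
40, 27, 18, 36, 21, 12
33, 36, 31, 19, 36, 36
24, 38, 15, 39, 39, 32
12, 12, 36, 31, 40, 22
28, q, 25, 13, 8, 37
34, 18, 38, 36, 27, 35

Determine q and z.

q = 36, z = 6

Column 3 sums to 219 and so does column 4; that's the common total.
In column 2 the known cells total 183, leaving 219 − 183 = 36.
In column 6 the known cells total 213, leaving 219 − 213 = 6.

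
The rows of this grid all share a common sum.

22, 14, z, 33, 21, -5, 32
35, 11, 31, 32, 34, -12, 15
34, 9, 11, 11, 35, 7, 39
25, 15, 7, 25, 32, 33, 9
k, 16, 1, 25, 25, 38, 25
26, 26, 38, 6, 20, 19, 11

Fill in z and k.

z = 29, k = 16

The complete rows each total 146.
Row 1 is missing 146 − 117 = 29 (since 22 + 14 + 33 + 21 − 5 + 32 = 117).
Row 5 is missing 146 − 130 = 16 (since 16 + 1 + 25 + 25 + 38 + 25 = 130).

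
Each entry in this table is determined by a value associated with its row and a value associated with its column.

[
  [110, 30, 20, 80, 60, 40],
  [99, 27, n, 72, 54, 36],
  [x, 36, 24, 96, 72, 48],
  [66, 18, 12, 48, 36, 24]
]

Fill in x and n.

x = 132, n = 18

Each row is a constant multiple of every other row — this is a multiplication table with the headers hidden.
Row 3 is 36/30 = 6/5 times row 1, so its entry in column 1 is 110 × 6/5 = 132.
Row 2 is 27/30 = 9/10 times row 1, so its entry in column 3 is 20 × 9/10 = 18.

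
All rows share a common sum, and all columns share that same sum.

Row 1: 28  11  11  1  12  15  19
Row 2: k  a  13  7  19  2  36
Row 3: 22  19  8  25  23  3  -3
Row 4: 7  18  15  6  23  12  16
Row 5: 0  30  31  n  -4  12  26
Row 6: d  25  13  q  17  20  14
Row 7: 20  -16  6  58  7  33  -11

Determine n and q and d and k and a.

Rows 1 and 3 both sum to 97, so that's the common total.
Row 5 has 0 + 30 + 31 − 4 + 12 + 26 = 95; the blank must be 97 − 95 = 2.
Column 2 has 11 + 19 + 18 + 30 + 25 − 16 = 87; the blank must be 97 − 87 = 10.
Row 2 has 10 + 13 + 7 + 19 + 2 + 36 = 87; the blank must be 97 − 87 = 10.
Column 1 has 28 + 10 + 22 + 7 + 0 + 20 = 87; the blank must be 97 − 87 = 10.
Row 6 has 10 + 25 + 13 + 17 + 20 + 14 = 99; the blank must be 97 − 99 = -2.

n = 2, q = -2, d = 10, k = 10, a = 10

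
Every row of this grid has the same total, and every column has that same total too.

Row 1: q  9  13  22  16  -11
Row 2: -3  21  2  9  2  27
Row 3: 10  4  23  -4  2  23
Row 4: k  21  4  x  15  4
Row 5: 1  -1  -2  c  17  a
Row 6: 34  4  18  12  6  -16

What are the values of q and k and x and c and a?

Rows 2 and 3 both sum to 58, so that's the common total.
Row 1: 9 + 13 + 22 + 16 − 11 = 49, so its missing entry is 58 − 49 = 9.
Column 1: 9 − 3 + 10 + 1 + 34 = 51, so its missing entry is 58 − 51 = 7.
Column 6: -11 + 27 + 23 + 4 − 16 = 27, so its missing entry is 58 − 27 = 31.
Row 5: 1 − 1 − 2 + 17 + 31 = 46, so its missing entry is 58 − 46 = 12.
Row 4: 7 + 21 + 4 + 15 + 4 = 51, so its missing entry is 58 − 51 = 7.

q = 9, k = 7, x = 7, c = 12, a = 31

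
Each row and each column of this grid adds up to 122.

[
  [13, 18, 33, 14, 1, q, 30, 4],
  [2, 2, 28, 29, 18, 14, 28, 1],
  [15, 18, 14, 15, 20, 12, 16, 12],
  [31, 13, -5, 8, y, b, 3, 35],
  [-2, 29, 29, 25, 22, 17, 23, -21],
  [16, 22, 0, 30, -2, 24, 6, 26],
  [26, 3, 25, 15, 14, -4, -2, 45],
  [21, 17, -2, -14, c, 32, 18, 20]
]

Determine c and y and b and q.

c = 30, y = 19, b = 18, q = 9

Row 8 has 21 + 17 − 2 − 14 + 32 + 18 + 20 = 92; the blank must be 122 − 92 = 30.
Column 5 has 1 + 18 + 20 + 22 − 2 + 14 + 30 = 103; the blank must be 122 − 103 = 19.
Row 4 has 31 + 13 − 5 + 8 + 19 + 3 + 35 = 104; the blank must be 122 − 104 = 18.
Row 1 has 13 + 18 + 33 + 14 + 1 + 30 + 4 = 113; the blank must be 122 − 113 = 9.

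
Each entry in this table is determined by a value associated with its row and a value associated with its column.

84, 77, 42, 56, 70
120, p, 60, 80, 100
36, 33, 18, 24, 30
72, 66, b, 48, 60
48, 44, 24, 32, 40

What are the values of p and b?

Each row is a constant multiple of every other row — this is a multiplication table with the headers hidden.
Row 2 is 80/56 = 10/7 times row 1, so its entry in column 2 is 77 × 10/7 = 110.
Row 4 is 48/56 = 6/7 times row 1, so its entry in column 3 is 42 × 6/7 = 36.

p = 110, b = 36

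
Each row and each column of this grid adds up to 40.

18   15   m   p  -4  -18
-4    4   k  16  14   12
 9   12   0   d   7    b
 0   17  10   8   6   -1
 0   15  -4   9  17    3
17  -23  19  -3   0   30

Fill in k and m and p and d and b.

k = -2, m = 17, p = 12, d = -2, b = 14

Row 2: -4 + 4 + 16 + 14 + 12 = 42, so its missing entry is 40 − 42 = -2.
Column 3: -2 + 0 + 10 − 4 + 19 = 23, so its missing entry is 40 − 23 = 17.
Row 1: 18 + 15 + 17 − 4 − 18 = 28, so its missing entry is 40 − 28 = 12.
Column 4: 12 + 16 + 8 + 9 − 3 = 42, so its missing entry is 40 − 42 = -2.
Row 3: 9 + 12 + 0 − 2 + 7 = 26, so its missing entry is 40 − 26 = 14.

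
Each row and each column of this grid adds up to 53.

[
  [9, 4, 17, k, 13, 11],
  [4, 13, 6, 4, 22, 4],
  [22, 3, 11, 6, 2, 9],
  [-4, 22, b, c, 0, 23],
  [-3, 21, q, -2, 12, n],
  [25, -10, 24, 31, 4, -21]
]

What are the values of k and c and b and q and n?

Row 1: 9 + 4 + 17 + 13 + 11 = 54, so its missing entry is 53 − 54 = -1.
Column 6: 11 + 4 + 9 + 23 − 21 = 26, so its missing entry is 53 − 26 = 27.
Row 5: -3 + 21 − 2 + 12 + 27 = 55, so its missing entry is 53 − 55 = -2.
Column 4: -1 + 4 + 6 − 2 + 31 = 38, so its missing entry is 53 − 38 = 15.
Row 4: -4 + 22 + 15 + 0 + 23 = 56, so its missing entry is 53 − 56 = -3.

k = -1, c = 15, b = -3, q = -2, n = 27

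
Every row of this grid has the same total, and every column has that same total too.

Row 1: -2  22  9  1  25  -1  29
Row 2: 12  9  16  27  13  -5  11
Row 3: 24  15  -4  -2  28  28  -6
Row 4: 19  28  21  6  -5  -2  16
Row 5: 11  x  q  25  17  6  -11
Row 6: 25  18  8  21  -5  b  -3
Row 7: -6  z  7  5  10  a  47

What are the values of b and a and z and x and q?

Rows 1 and 2 both sum to 83, so that's the common total.
Row 6 has 25 + 18 + 8 + 21 − 5 − 3 = 64; the blank must be 83 − 64 = 19.
Column 6 has -1 − 5 + 28 − 2 + 6 + 19 = 45; the blank must be 83 − 45 = 38.
Row 7 has -6 + 7 + 5 + 10 + 38 + 47 = 101; the blank must be 83 − 101 = -18.
Column 3 has 9 + 16 − 4 + 21 + 8 + 7 = 57; the blank must be 83 − 57 = 26.
Row 5 has 11 + 26 + 25 + 17 + 6 − 11 = 74; the blank must be 83 − 74 = 9.

b = 19, a = 38, z = -18, x = 9, q = 26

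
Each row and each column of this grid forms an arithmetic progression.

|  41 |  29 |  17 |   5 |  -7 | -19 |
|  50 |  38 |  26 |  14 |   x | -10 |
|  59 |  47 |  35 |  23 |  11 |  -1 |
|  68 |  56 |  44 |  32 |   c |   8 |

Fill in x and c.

x = 2, c = 20

Along each row the entries change by -12 per step; down each column they change by 9.
Row 2: from 50 at column 1, stepping by -12 to column 5 gives 2.
Row 4: from 68 at column 1, stepping by -12 to column 5 gives 20.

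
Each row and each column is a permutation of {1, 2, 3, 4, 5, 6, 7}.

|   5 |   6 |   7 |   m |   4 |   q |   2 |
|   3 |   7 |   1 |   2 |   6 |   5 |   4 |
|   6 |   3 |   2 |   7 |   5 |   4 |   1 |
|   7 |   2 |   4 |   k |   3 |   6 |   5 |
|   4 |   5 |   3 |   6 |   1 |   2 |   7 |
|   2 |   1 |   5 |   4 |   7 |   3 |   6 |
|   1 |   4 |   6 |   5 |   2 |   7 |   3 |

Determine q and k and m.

At (row 4, col 4): row 4 already has {2, 3, 4, 5, 6, 7}, so the value is 1.
At (row 1, col 6): column 6 already has {2, 3, 4, 5, 6, 7}, so the value is 1.
At (row 1, col 4): row 1 already has {1, 2, 4, 5, 6, 7}, so the value is 3.

q = 1, k = 1, m = 3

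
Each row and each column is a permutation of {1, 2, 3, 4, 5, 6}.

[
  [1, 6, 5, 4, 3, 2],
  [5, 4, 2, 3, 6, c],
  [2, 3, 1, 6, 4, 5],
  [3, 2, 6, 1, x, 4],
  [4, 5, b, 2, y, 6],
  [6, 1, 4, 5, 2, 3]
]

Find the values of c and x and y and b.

For row 4, column 5: row 4 already has {1, 2, 3, 4, 6}; that leaves 5.
For row 5, column 5: column 5 already has {2, 3, 4, 5, 6}; that leaves 1.
Cell (5,3): row 5 already has {1, 2, 4, 5, 6} → 3.
Cell (2,6): row 2 already has {2, 3, 4, 5, 6} → 1.

c = 1, x = 5, y = 1, b = 3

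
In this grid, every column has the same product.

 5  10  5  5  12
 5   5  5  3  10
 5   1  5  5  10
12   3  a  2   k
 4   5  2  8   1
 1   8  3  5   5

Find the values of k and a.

Columns 2 and 4 each multiply to 6000, so every column has product 6000.
Column 5: 12×10×10×1×5 = 6000, so the missing entry is 6000 ÷ 6000 = 1.
Column 3: 5×5×5×2×3 = 750, so the missing entry is 6000 ÷ 750 = 8.

k = 1, a = 8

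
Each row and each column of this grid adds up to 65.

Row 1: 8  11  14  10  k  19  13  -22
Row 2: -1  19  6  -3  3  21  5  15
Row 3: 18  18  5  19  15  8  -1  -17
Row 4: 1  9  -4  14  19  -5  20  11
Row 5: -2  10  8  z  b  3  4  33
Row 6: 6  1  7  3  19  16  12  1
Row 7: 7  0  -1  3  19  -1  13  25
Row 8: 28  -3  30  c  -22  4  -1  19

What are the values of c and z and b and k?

c = 10, z = 9, b = 0, k = 12

The known cells in row 1 total 53, leaving 65 − 53 = 12 for the blank.
The known cells in column 5 total 65, leaving 65 − 65 = 0 for the blank.
The known cells in row 5 total 56, leaving 65 − 56 = 9 for the blank.
The known cells in row 8 total 55, leaving 65 − 55 = 10 for the blank.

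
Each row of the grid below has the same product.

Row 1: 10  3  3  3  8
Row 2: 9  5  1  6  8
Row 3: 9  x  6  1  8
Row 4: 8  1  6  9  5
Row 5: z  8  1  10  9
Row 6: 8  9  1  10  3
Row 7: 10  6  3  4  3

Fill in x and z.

Rows 1 and 4 each multiply to 2160, so every row has product 2160.
Row 3: 9×6×1×8 = 432, so the missing entry is 2160 ÷ 432 = 5.
Row 5: 8×1×10×9 = 720, so the missing entry is 2160 ÷ 720 = 3.

x = 5, z = 3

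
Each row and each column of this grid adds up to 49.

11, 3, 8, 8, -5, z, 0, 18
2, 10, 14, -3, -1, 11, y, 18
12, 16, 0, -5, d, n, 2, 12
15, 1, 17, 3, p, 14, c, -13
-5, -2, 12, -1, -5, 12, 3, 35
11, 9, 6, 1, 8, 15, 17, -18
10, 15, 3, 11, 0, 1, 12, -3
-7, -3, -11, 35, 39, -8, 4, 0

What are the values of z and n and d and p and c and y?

z = 6, n = -2, d = 14, p = -1, c = 13, y = -2

Row 1 has 11 + 3 + 8 + 8 − 5 + 0 + 18 = 43; the blank must be 49 − 43 = 6.
Row 2 has 2 + 10 + 14 − 3 − 1 + 11 + 18 = 51; the blank must be 49 − 51 = -2.
Column 7 has 0 − 2 + 2 + 3 + 17 + 12 + 4 = 36; the blank must be 49 − 36 = 13.
Row 4 has 15 + 1 + 17 + 3 + 14 + 13 − 13 = 50; the blank must be 49 − 50 = -1.
Column 5 has -5 − 1 − 1 − 5 + 8 + 0 + 39 = 35; the blank must be 49 − 35 = 14.
Row 3 has 12 + 16 + 0 − 5 + 14 + 2 + 12 = 51; the blank must be 49 − 51 = -2.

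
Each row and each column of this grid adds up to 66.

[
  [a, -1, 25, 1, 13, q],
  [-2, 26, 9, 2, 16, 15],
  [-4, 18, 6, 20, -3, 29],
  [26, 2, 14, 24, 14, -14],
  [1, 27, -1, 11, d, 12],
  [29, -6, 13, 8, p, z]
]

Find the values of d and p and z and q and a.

d = 16, p = 10, z = 12, q = 12, a = 16

The known cells in row 5 total 50, leaving 66 − 50 = 16 for the blank.
The known cells in column 1 total 50, leaving 66 − 50 = 16 for the blank.
The known cells in column 5 total 56, leaving 66 − 56 = 10 for the blank.
The known cells in row 6 total 54, leaving 66 − 54 = 12 for the blank.
The known cells in row 1 total 54, leaving 66 − 54 = 12 for the blank.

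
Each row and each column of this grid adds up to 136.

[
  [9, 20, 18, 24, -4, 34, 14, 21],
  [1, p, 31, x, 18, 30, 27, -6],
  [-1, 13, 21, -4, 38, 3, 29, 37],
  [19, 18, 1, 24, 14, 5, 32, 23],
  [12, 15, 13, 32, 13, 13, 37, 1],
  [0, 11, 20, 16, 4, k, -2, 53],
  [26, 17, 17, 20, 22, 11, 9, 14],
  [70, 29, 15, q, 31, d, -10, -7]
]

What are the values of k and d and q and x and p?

Row 6 has 0 + 11 + 20 + 16 + 4 − 2 + 53 = 102; the blank must be 136 − 102 = 34.
Column 2 has 20 + 13 + 18 + 15 + 11 + 17 + 29 = 123; the blank must be 136 − 123 = 13.
Column 6 has 34 + 30 + 3 + 5 + 13 + 34 + 11 = 130; the blank must be 136 − 130 = 6.
Row 8 has 70 + 29 + 15 + 31 + 6 − 10 − 7 = 134; the blank must be 136 − 134 = 2.
Row 2 has 1 + 13 + 31 + 18 + 30 + 27 − 6 = 114; the blank must be 136 − 114 = 22.

k = 34, d = 6, q = 2, x = 22, p = 13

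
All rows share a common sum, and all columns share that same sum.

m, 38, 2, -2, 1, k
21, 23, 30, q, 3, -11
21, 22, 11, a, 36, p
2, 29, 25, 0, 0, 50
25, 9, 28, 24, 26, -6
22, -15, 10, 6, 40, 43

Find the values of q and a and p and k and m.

q = 40, a = 38, p = -22, k = 52, m = 15

Rows 4 and 5 both sum to 106, so that's the common total.
Column 1: 21 + 21 + 2 + 25 + 22 = 91, so its missing entry is 106 − 91 = 15.
Row 1: 15 + 38 + 2 − 2 + 1 = 54, so its missing entry is 106 − 54 = 52.
Column 6: 52 − 11 + 50 − 6 + 43 = 128, so its missing entry is 106 − 128 = -22.
Row 3: 21 + 22 + 11 + 36 − 22 = 68, so its missing entry is 106 − 68 = 38.
Row 2: 21 + 23 + 30 + 3 − 11 = 66, so its missing entry is 106 − 66 = 40.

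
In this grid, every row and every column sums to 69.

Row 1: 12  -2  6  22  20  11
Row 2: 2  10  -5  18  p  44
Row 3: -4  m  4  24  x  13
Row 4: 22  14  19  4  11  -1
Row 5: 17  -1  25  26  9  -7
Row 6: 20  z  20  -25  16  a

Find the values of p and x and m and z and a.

Column 6 has 11 + 44 + 13 − 1 − 7 = 60; the blank must be 69 − 60 = 9.
Row 6 has 20 + 20 − 25 + 16 + 9 = 40; the blank must be 69 − 40 = 29.
Column 2 has -2 + 10 + 14 − 1 + 29 = 50; the blank must be 69 − 50 = 19.
Row 3 has -4 + 19 + 4 + 24 + 13 = 56; the blank must be 69 − 56 = 13.
Row 2 has 2 + 10 − 5 + 18 + 44 = 69; the blank must be 69 − 69 = 0.

p = 0, x = 13, m = 19, z = 29, a = 9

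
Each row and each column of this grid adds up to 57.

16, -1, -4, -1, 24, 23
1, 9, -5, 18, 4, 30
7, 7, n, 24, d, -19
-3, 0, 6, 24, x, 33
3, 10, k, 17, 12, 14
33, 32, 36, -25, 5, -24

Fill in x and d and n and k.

x = -3, d = 15, n = 23, k = 1

The known cells in row 4 total 60, leaving 57 − 60 = -3 for the blank.
The known cells in column 5 total 42, leaving 57 − 42 = 15 for the blank.
The known cells in row 5 total 56, leaving 57 − 56 = 1 for the blank.
The known cells in row 3 total 34, leaving 57 − 34 = 23 for the blank.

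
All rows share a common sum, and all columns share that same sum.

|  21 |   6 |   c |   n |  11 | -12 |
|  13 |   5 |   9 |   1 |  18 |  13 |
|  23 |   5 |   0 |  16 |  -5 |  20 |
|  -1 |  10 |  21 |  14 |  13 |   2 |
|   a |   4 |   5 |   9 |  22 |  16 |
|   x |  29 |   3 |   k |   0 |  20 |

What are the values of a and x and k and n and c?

Rows 2 and 3 both sum to 59, so that's the common total.
Row 5 has 4 + 5 + 9 + 22 + 16 = 56; the blank must be 59 − 56 = 3.
Column 3 has 9 + 0 + 21 + 5 + 3 = 38; the blank must be 59 − 38 = 21.
Row 1 has 21 + 6 + 21 + 11 − 12 = 47; the blank must be 59 − 47 = 12.
Column 1 has 21 + 13 + 23 − 1 + 3 = 59; the blank must be 59 − 59 = 0.
Row 6 has 0 + 29 + 3 + 0 + 20 = 52; the blank must be 59 − 52 = 7.

a = 3, x = 0, k = 7, n = 12, c = 21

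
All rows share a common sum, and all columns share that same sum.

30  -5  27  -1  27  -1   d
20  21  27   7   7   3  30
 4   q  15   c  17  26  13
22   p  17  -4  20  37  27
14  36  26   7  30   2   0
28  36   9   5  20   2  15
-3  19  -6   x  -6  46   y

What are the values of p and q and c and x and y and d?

p = -4, q = 12, c = 28, x = 73, y = -8, d = 38

Rows 2 and 5 both sum to 115, so that's the common total.
Row 4: 22 + 17 − 4 + 20 + 37 + 27 = 119, so its missing entry is 115 − 119 = -4.
Column 2: -5 + 21 − 4 + 36 + 36 + 19 = 103, so its missing entry is 115 − 103 = 12.
Row 1: 30 − 5 + 27 − 1 + 27 − 1 = 77, so its missing entry is 115 − 77 = 38.
Row 3: 4 + 12 + 15 + 17 + 26 + 13 = 87, so its missing entry is 115 − 87 = 28.
Column 7: 38 + 30 + 13 + 27 + 0 + 15 = 123, so its missing entry is 115 − 123 = -8.
Row 7: -3 + 19 − 6 − 6 + 46 − 8 = 42, so its missing entry is 115 − 42 = 73.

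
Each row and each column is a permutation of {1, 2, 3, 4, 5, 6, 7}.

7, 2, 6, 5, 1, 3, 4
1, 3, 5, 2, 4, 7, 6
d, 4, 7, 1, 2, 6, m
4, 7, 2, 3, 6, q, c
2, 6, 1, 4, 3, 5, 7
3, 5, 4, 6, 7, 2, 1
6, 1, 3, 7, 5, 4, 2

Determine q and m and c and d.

For row 3, column 1: column 1 already has {1, 2, 3, 4, 6, 7}; that leaves 5.
Cell (3,7): row 3 already has {1, 2, 4, 5, 6, 7} → 3.
For row 4, column 6: column 6 already has {2, 3, 4, 5, 6, 7}; that leaves 1.
Cell (4,7): row 4 already has {1, 2, 3, 4, 6, 7} → 5.

q = 1, m = 3, c = 5, d = 5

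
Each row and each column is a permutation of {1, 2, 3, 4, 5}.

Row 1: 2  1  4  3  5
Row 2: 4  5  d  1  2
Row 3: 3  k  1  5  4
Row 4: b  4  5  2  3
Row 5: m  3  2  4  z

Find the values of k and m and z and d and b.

At (row 5, col 5): column 5 already has {2, 3, 4, 5}, so the value is 1.
At (row 2, col 3): row 2 already has {1, 2, 4, 5}, so the value is 3.
At (row 5, col 1): row 5 already has {1, 2, 3, 4}, so the value is 5.
At (row 3, col 2): row 3 already has {1, 3, 4, 5}, so the value is 2.
For row 4, column 1: row 4 already has {2, 3, 4, 5}; that leaves 1.

k = 2, m = 5, z = 1, d = 3, b = 1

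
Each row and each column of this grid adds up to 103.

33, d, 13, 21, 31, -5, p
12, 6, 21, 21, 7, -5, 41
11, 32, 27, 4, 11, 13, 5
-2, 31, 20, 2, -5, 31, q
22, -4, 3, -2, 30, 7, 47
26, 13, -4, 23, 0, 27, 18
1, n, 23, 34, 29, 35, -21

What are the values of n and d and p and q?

Row 7 has 1 + 23 + 34 + 29 + 35 − 21 = 101; the blank must be 103 − 101 = 2.
Column 2 has 6 + 32 + 31 − 4 + 13 + 2 = 80; the blank must be 103 − 80 = 23.
Row 4 has -2 + 31 + 20 + 2 − 5 + 31 = 77; the blank must be 103 − 77 = 26.
Row 1 has 33 + 23 + 13 + 21 + 31 − 5 = 116; the blank must be 103 − 116 = -13.

n = 2, d = 23, p = -13, q = 26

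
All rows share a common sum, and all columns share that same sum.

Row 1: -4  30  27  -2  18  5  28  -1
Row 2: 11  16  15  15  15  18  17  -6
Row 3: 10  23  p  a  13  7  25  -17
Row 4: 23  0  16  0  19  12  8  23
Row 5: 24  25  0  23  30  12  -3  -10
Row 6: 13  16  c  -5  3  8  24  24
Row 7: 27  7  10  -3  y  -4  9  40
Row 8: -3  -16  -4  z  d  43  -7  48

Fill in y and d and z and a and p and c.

y = 15, d = -12, z = 52, a = 21, p = 19, c = 18

Rows 1 and 2 both sum to 101, so that's the common total.
Row 7: 27 + 7 + 10 − 3 − 4 + 9 + 40 = 86, so its missing entry is 101 − 86 = 15.
Column 5: 18 + 15 + 13 + 19 + 30 + 3 + 15 = 113, so its missing entry is 101 − 113 = -12.
Row 8: -3 − 16 − 4 − 12 + 43 − 7 + 48 = 49, so its missing entry is 101 − 49 = 52.
Column 4: -2 + 15 + 0 + 23 − 5 − 3 + 52 = 80, so its missing entry is 101 − 80 = 21.
Row 3: 10 + 23 + 21 + 13 + 7 + 25 − 17 = 82, so its missing entry is 101 − 82 = 19.
Row 6: 13 + 16 − 5 + 3 + 8 + 24 + 24 = 83, so its missing entry is 101 − 83 = 18.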